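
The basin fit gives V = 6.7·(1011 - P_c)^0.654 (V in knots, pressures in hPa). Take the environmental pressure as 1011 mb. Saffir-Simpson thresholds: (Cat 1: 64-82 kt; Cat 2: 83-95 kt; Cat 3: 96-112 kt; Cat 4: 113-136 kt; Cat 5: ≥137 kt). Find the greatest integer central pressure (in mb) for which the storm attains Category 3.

952 mb

Category 3 begins at V = 96 kt.
Required ΔP = (96/6.7)^(1/0.654) = 14.328^1.529 ≈ 58.60 mb.
P_c ≤ 1011 − 58.60 = 952.40, so the highest integer P_c is 952 mb.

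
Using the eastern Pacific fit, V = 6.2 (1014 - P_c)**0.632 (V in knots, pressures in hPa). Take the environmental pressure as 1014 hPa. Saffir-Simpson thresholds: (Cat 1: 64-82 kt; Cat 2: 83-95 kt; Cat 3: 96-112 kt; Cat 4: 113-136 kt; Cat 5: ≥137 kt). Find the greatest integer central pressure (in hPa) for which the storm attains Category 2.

953 hPa

Category 2 begins at V = 83 kt.
Required ΔP = (83/6.2)^(1/0.632) = 13.387^1.582 ≈ 60.64 hPa.
P_c ≤ 1014 − 60.64 = 953.36, so the highest integer P_c is 953 hPa.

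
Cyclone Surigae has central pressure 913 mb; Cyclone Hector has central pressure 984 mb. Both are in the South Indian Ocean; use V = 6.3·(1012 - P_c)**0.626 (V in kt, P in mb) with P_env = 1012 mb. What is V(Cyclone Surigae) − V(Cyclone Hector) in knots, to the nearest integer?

61 kt

Cyclone Surigae: ΔP = 99; V ≈ 6.3 × 99^0.626 ≈ 111.84 kt.
Cyclone Hector: ΔP = 28; V ≈ 6.3 × 28^0.626 ≈ 50.73 kt.
Difference ≈ 111.84 − 50.73 = 61.11 → 61 kt.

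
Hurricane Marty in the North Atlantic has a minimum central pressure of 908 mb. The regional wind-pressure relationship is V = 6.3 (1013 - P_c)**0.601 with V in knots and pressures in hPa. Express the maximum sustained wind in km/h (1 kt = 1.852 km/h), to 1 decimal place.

191.3 km/h

ΔP = 1013 − 908 = 105 mb.
V ≈ 6.3 × 105^0.601 = 6.3 × 16.396 ≈ 103.294 kt.
103.294 × 1.852 ≈ 191.30 km/h → 191.3 km/h.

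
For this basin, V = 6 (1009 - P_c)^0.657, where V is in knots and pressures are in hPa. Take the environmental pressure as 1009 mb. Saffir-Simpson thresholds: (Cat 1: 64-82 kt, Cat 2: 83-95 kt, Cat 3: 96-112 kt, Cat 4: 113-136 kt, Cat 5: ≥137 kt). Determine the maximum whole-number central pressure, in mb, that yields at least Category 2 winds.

Category 2 begins at V = 83 kt.
Required ΔP = (83/6)^(1/0.657) = 13.833^1.522 ≈ 54.52 mb.
P_c ≤ 1009 − 54.52 = 954.48, so the highest integer P_c is 954 mb.

954 mb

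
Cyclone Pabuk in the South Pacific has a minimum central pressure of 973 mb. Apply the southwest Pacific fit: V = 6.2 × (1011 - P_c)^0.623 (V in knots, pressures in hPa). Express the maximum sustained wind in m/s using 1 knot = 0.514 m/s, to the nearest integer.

ΔP = 1011 − 973 = 38 mb.
V ≈ 6.2 × 38^0.623 = 6.2 × 9.643 ≈ 59.786 kt.
59.786 × 0.514 ≈ 30.73 m/s → 31 m/s.

31 m/s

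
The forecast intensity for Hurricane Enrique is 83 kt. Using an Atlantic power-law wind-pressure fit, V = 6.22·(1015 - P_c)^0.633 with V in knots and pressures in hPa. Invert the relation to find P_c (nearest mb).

955 mb

ΔP = (V / 6.22)^(1/0.633) = (83/6.22)^1.580.
83/6.22 = 13.344; 13.344^1.580 ≈ 59.94 mb.
P_c = 1015 − 59.94 = 955.06 ≈ 955 mb.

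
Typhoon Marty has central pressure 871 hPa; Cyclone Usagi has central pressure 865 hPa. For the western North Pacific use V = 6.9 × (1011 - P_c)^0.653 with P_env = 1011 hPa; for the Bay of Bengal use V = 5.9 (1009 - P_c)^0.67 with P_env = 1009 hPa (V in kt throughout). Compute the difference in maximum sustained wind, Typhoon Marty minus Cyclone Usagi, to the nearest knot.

Typhoon Marty: ΔP = 140; V ≈ 6.9 × 140^0.653 ≈ 173.89 kt.
Cyclone Usagi: ΔP = 144; V ≈ 5.9 × 144^0.67 ≈ 164.80 kt.
Difference ≈ 173.89 − 164.80 = 9.09 → 9 kt.

9 kt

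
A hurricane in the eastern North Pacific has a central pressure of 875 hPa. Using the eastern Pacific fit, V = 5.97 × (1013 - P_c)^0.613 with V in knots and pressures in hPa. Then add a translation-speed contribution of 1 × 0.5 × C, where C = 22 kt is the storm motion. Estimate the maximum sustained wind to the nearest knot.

133 kt

ΔP = 1013 − 875 = 138 hPa.
138^0.613 ≈ 20.500.
V ≈ 5.97 × 20.500 ≈ 122.4 kt.
Translation term: 1 × 0.5 × 22 = 11 kt.
Corrected V ≈ 133.4 kt → 133 kt.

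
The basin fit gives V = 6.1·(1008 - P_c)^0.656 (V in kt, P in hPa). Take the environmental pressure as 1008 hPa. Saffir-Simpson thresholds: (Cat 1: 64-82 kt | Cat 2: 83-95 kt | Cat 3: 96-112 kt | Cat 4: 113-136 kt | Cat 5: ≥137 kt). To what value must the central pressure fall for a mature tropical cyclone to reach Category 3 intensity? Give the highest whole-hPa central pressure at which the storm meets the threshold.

Category 3 begins at V = 96 kt.
Required ΔP = (96/6.1)^(1/0.656) = 15.738^1.524 ≈ 66.77 hPa.
P_c ≤ 1008 − 66.77 = 941.23, so the highest integer P_c is 941 hPa.

941 hPa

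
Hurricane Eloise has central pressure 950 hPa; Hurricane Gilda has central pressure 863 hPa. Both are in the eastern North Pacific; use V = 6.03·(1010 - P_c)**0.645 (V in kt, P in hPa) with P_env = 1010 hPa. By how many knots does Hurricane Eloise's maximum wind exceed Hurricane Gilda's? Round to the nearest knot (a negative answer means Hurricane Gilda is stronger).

Hurricane Eloise: ΔP = 60; V ≈ 6.03 × 60^0.645 ≈ 84.57 kt.
Hurricane Gilda: ΔP = 147; V ≈ 6.03 × 147^0.645 ≈ 150.74 kt.
Difference ≈ 84.57 − 150.74 = -66.17 → -66 kt.

-66 kt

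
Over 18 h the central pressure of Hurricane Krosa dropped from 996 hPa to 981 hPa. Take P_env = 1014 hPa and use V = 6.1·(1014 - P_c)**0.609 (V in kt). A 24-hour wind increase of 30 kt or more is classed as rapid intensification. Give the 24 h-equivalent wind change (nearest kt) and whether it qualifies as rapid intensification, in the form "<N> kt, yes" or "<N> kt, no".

V₁: ΔP = 18, V ≈ 6.1 × 18^0.609 ≈ 35.46 kt.
V₂: ΔP = 33, V ≈ 6.1 × 33^0.609 ≈ 51.30 kt.
ΔV over 18 h = 15.84 kt → 24 h equivalent = 15.84 × 24/18 ≈ 21.12 kt.
21 kt < 30 kt ⇒ not rapid intensification.

21 kt, no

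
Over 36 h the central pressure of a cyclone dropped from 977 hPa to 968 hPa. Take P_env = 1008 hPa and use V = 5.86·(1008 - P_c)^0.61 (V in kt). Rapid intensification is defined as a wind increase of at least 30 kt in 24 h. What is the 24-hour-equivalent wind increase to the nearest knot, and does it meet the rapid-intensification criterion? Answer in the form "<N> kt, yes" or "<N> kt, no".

5 kt, no

V₁: ΔP = 31, V ≈ 5.86 × 31^0.61 ≈ 47.60 kt.
V₂: ΔP = 40, V ≈ 5.86 × 40^0.61 ≈ 55.61 kt.
ΔV over 36 h = 8.01 kt → 24 h equivalent = 8.01 × 24/36 ≈ 5.34 kt.
5 kt < 30 kt ⇒ not rapid intensification.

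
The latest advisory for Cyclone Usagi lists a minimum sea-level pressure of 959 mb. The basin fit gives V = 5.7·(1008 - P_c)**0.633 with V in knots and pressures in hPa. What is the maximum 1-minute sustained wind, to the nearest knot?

67 kt

ΔP = 1008 − 959 = 49 mb.
49^0.633 ≈ 11.746.
V ≈ 5.7 × 11.746 ≈ 67.0 kt.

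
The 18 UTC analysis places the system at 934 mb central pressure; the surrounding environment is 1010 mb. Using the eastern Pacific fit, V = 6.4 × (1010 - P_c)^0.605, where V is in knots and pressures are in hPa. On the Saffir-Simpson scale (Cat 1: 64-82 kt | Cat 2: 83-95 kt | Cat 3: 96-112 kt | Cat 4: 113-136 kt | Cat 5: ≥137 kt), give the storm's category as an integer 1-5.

ΔP = 1010 − 934 = 76 mb.
V ≈ 6.4 × 76^0.605 = 6.4 × 13.74 ≈ 88 kt.
88 kt falls in the Category 2 band.

2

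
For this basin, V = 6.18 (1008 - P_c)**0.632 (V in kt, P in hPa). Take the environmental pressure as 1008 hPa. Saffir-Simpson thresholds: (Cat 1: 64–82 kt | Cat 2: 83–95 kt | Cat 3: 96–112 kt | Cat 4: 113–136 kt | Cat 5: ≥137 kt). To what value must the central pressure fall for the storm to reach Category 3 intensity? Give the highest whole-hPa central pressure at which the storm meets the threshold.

931 hPa

Category 3 begins at V = 96 kt.
Required ΔP = (96/6.18)^(1/0.632) = 15.534^1.582 ≈ 76.73 hPa.
P_c ≤ 1008 − 76.73 = 931.27, so the highest integer P_c is 931 hPa.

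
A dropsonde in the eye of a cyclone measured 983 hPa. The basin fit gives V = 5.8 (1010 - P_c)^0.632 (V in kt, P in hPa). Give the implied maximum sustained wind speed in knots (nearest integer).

47 kt

ΔP = 1010 − 983 = 27 hPa.
27^0.632 ≈ 8.028.
V ≈ 5.8 × 8.028 ≈ 46.6 kt.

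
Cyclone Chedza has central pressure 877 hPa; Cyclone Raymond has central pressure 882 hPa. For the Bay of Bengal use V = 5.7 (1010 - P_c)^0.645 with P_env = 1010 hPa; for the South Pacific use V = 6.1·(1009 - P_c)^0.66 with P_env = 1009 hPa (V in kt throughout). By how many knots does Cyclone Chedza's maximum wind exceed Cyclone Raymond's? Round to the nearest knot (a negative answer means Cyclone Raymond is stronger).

-16 kt

Cyclone Chedza: ΔP = 133; V ≈ 5.7 × 133^0.645 ≈ 133.59 kt.
Cyclone Raymond: ΔP = 127; V ≈ 6.1 × 127^0.66 ≈ 149.22 kt.
Difference ≈ 133.59 − 149.22 = -15.63 → -16 kt.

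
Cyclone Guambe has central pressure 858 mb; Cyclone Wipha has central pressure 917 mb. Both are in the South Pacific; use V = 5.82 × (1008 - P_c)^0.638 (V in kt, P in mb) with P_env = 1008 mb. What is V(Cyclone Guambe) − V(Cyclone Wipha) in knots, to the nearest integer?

Cyclone Guambe: ΔP = 150; V ≈ 5.82 × 150^0.638 ≈ 142.32 kt.
Cyclone Wipha: ΔP = 91; V ≈ 5.82 × 91^0.638 ≈ 103.46 kt.
Difference ≈ 142.32 − 103.46 = 38.86 → 39 kt.

39 kt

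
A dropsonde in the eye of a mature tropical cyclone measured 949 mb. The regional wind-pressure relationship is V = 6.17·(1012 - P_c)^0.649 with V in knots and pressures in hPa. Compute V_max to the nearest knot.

91 kt

ΔP = 1012 − 949 = 63 mb.
63^0.649 ≈ 14.715.
V ≈ 6.17 × 14.715 ≈ 90.8 kt.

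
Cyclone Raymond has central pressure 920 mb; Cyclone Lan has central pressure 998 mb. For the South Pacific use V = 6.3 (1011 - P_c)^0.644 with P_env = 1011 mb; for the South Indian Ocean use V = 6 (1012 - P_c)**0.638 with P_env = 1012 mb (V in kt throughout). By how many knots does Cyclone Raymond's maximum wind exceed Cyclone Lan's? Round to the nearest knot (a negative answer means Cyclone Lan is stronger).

83 kt

Cyclone Raymond: ΔP = 91; V ≈ 6.3 × 91^0.644 ≈ 115.07 kt.
Cyclone Lan: ΔP = 14; V ≈ 6 × 14^0.638 ≈ 32.31 kt.
Difference ≈ 115.07 − 32.31 = 82.76 → 83 kt.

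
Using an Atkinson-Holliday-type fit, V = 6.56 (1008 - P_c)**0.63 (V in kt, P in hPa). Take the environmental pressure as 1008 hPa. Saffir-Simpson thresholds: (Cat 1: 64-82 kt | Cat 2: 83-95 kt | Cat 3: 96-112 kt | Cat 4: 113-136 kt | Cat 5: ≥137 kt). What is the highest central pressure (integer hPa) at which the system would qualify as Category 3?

937 hPa

Category 3 begins at V = 96 kt.
Required ΔP = (96/6.56)^(1/0.63) = 14.634^1.587 ≈ 70.76 hPa.
P_c ≤ 1008 − 70.76 = 937.24, so the highest integer P_c is 937 hPa.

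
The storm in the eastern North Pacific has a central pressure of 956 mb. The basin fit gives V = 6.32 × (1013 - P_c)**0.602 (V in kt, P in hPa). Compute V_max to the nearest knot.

ΔP = 1013 − 956 = 57 mb.
57^0.602 ≈ 11.403.
V ≈ 6.32 × 11.403 ≈ 72.1 kt.

72 kt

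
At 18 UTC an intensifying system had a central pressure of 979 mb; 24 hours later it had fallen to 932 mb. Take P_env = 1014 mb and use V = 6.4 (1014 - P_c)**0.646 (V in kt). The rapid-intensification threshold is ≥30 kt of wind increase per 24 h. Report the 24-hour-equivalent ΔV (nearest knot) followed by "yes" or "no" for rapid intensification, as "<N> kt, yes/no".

V₁: ΔP = 35, V ≈ 6.4 × 35^0.646 ≈ 63.63 kt.
V₂: ΔP = 82, V ≈ 6.4 × 82^0.646 ≈ 110.28 kt.
ΔV over 24 h = 46.65 kt → 24 h equivalent = 46.65 × 24/24 ≈ 46.65 kt.
47 kt ≥ 30 kt ⇒ rapid intensification.

47 kt, yes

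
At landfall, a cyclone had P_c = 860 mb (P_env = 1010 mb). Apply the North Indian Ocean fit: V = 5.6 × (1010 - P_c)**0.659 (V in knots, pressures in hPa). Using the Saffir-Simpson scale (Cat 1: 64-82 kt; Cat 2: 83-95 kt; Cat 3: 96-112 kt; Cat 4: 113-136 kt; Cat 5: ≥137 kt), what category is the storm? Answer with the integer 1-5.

5

ΔP = 1010 − 860 = 150 mb.
V ≈ 5.6 × 150^0.659 = 5.6 × 27.17 ≈ 152 kt.
152 kt falls in the Category 5 band.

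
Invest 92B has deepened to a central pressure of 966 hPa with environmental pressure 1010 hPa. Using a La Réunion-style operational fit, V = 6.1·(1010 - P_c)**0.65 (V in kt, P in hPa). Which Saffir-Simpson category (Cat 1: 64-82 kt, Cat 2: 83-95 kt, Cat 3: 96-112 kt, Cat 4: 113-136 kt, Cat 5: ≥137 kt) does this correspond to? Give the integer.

1

ΔP = 1010 − 966 = 44 hPa.
V ≈ 6.1 × 44^0.65 = 6.1 × 11.70 ≈ 71 kt.
71 kt falls in the Category 1 band.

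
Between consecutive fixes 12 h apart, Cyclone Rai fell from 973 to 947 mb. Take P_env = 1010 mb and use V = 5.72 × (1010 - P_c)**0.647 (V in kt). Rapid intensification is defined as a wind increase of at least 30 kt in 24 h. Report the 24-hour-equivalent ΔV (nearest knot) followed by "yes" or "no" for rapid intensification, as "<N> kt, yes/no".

V₁: ΔP = 37, V ≈ 5.72 × 37^0.647 ≈ 59.16 kt.
V₂: ΔP = 63, V ≈ 5.72 × 63^0.647 ≈ 83.48 kt.
ΔV over 12 h = 24.32 kt → 24 h equivalent = 24.32 × 24/12 ≈ 48.64 kt.
49 kt ≥ 30 kt ⇒ rapid intensification.

49 kt, yes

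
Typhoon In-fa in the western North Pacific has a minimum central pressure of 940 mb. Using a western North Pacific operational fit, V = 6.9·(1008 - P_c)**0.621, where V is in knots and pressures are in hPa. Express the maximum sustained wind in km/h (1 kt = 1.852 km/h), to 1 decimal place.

175.6 km/h

ΔP = 1008 − 940 = 68 mb.
V ≈ 6.9 × 68^0.621 = 6.9 × 13.740 ≈ 94.806 kt.
94.806 × 1.852 ≈ 175.58 km/h → 175.6 km/h.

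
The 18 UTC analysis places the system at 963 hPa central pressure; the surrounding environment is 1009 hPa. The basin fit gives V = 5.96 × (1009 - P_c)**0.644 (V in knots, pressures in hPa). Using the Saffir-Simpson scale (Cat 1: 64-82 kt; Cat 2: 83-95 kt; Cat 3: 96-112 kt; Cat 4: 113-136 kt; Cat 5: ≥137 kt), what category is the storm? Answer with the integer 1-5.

1

ΔP = 1009 − 963 = 46 hPa.
V ≈ 5.96 × 46^0.644 = 5.96 × 11.77 ≈ 70 kt.
70 kt falls in the Category 1 band.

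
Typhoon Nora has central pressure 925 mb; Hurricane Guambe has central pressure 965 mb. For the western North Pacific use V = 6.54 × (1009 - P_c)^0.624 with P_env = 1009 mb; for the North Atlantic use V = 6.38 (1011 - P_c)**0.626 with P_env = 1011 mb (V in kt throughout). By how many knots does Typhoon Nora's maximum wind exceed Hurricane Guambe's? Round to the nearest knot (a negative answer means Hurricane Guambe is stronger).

Typhoon Nora: ΔP = 84; V ≈ 6.54 × 84^0.624 ≈ 103.83 kt.
Hurricane Guambe: ΔP = 46; V ≈ 6.38 × 46^0.626 ≈ 70.10 kt.
Difference ≈ 103.83 − 70.10 = 33.73 → 34 kt.

34 kt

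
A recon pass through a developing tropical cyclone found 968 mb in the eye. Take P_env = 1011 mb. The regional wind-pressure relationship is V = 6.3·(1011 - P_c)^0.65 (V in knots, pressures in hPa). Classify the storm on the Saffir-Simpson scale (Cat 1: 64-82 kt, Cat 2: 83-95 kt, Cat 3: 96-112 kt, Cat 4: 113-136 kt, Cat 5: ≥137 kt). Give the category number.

ΔP = 1011 − 968 = 43 mb.
V ≈ 6.3 × 43^0.65 = 6.3 × 11.53 ≈ 73 kt.
73 kt falls in the Category 1 band.

1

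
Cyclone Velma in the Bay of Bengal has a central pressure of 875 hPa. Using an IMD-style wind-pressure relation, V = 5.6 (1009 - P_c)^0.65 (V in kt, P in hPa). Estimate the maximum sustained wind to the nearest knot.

135 kt

ΔP = 1009 − 875 = 134 hPa.
134^0.65 ≈ 24.133.
V ≈ 5.6 × 24.133 ≈ 135.1 kt.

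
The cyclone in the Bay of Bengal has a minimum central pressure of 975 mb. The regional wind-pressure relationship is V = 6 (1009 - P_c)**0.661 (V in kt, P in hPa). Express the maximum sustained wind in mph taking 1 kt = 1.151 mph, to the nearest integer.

71 mph

ΔP = 1009 − 975 = 34 mb.
V ≈ 6 × 34^0.661 = 6 × 10.287 ≈ 61.725 kt.
61.725 × 1.151 ≈ 71.05 mph → 71 mph.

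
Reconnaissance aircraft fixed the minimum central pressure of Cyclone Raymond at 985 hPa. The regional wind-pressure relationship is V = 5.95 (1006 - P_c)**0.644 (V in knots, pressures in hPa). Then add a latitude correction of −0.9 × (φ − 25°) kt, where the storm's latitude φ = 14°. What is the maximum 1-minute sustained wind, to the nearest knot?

52 kt

ΔP = 1006 − 985 = 21 hPa.
21^0.644 ≈ 7.104.
V ≈ 5.95 × 7.104 ≈ 42.3 kt.
Latitude correction: −0.9 × (14 − 25) = 9.9 kt.
Corrected V ≈ 52.2 kt → 52 kt.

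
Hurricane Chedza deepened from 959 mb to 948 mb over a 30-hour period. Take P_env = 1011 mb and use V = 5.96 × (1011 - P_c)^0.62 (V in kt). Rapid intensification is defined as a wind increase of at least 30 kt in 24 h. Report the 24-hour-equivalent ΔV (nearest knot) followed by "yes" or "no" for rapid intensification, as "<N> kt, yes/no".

7 kt, no

V₁: ΔP = 52, V ≈ 5.96 × 52^0.62 ≈ 69.05 kt.
V₂: ΔP = 63, V ≈ 5.96 × 63^0.62 ≈ 77.77 kt.
ΔV over 30 h = 8.72 kt → 24 h equivalent = 8.72 × 24/30 ≈ 6.98 kt.
7 kt < 30 kt ⇒ not rapid intensification.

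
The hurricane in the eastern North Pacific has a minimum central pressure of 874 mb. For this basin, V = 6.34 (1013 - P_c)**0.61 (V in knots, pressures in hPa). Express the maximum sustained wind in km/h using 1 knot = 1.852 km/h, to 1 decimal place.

ΔP = 1013 − 874 = 139 mb.
V ≈ 6.34 × 139^0.61 = 6.34 × 20.288 ≈ 128.626 kt.
128.626 × 1.852 ≈ 238.22 km/h → 238.2 km/h.

238.2 km/h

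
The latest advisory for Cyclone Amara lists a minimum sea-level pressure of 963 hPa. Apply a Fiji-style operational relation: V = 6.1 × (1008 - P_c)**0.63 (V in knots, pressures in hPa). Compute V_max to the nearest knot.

ΔP = 1008 − 963 = 45 hPa.
45^0.63 ≈ 11.003.
V ≈ 6.1 × 11.003 ≈ 67.1 kt.

67 kt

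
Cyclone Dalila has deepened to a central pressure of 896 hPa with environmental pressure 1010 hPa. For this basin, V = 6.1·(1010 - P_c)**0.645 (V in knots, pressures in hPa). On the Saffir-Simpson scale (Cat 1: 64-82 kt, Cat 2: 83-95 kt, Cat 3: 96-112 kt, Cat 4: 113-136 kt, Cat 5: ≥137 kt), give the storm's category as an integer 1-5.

ΔP = 1010 − 896 = 114 hPa.
V ≈ 6.1 × 114^0.645 = 6.1 × 21.22 ≈ 129 kt.
129 kt falls in the Category 4 band.

4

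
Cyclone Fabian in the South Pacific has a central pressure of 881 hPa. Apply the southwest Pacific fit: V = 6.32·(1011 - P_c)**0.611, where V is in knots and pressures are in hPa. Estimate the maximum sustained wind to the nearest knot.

124 kt

ΔP = 1011 − 881 = 130 hPa.
130^0.611 ≈ 19.571.
V ≈ 6.32 × 19.571 ≈ 123.7 kt.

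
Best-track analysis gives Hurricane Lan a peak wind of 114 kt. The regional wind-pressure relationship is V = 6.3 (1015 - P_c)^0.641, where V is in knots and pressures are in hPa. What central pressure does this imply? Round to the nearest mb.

ΔP = (V / 6.3)^(1/0.641) = (114/6.3)^1.560.
114/6.3 = 18.095; 18.095^1.560 ≈ 91.60 mb.
P_c = 1015 − 91.60 = 923.40 ≈ 923 mb.

923 mb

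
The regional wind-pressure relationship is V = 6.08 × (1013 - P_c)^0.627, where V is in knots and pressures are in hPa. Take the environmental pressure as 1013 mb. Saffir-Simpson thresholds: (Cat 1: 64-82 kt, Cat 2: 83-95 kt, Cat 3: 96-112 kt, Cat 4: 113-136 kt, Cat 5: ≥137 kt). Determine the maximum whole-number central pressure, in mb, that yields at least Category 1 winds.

Category 1 begins at V = 64 kt.
Required ΔP = (64/6.08)^(1/0.627) = 10.526^1.595 ≈ 42.70 mb.
P_c ≤ 1013 − 42.70 = 970.30, so the highest integer P_c is 970 mb.

970 mb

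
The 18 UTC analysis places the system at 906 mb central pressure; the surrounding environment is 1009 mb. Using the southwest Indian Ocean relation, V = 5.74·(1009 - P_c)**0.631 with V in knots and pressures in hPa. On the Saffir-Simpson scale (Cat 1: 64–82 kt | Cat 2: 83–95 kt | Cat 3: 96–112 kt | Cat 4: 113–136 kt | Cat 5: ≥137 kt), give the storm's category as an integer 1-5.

ΔP = 1009 − 906 = 103 mb.
V ≈ 5.74 × 103^0.631 = 5.74 × 18.63 ≈ 107 kt.
107 kt falls in the Category 3 band.

3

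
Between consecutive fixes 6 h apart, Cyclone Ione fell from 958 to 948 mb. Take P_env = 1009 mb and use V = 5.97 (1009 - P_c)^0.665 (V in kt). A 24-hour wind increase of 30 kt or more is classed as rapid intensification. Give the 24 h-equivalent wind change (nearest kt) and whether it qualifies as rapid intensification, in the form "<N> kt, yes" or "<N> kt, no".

V₁: ΔP = 51, V ≈ 5.97 × 51^0.665 ≈ 81.57 kt.
V₂: ΔP = 61, V ≈ 5.97 × 61^0.665 ≈ 91.88 kt.
ΔV over 6 h = 10.31 kt → 24 h equivalent = 10.31 × 24/6 ≈ 41.24 kt.
41 kt ≥ 30 kt ⇒ rapid intensification.

41 kt, yes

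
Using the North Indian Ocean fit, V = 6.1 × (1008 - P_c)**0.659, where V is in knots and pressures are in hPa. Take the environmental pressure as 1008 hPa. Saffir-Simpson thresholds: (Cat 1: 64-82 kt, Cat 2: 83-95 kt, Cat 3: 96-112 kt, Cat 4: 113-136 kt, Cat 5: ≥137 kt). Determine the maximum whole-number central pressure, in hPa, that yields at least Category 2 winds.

Category 2 begins at V = 83 kt.
Required ΔP = (83/6.1)^(1/0.659) = 13.607^1.517 ≈ 52.53 hPa.
P_c ≤ 1008 − 52.53 = 955.47, so the highest integer P_c is 955 hPa.

955 hPa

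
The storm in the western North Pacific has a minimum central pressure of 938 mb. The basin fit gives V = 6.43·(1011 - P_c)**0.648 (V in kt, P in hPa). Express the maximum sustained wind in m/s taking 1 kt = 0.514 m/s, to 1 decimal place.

ΔP = 1011 − 938 = 73 mb.
V ≈ 6.43 × 73^0.648 = 6.43 × 16.123 ≈ 103.668 kt.
103.668 × 0.514 ≈ 53.29 m/s → 53.3 m/s.

53.3 m/s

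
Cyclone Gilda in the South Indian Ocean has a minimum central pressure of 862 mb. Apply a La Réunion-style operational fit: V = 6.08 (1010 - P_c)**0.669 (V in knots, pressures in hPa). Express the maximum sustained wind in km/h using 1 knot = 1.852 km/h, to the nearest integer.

ΔP = 1010 − 862 = 148 mb.
V ≈ 6.08 × 148^0.669 = 6.08 × 28.308 ≈ 172.111 kt.
172.111 × 1.852 ≈ 318.75 km/h → 319 km/h.

319 km/h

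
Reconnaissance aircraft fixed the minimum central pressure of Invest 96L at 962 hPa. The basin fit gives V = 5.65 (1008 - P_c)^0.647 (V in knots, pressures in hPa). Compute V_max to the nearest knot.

ΔP = 1008 − 962 = 46 hPa.
46^0.647 ≈ 11.907.
V ≈ 5.65 × 11.907 ≈ 67.3 kt.

67 kt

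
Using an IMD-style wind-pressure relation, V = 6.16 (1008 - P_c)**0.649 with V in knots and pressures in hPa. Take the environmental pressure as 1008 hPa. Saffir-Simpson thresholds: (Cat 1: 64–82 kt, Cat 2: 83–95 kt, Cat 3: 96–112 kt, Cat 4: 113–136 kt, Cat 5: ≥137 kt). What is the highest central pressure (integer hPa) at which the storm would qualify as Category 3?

939 hPa

Category 3 begins at V = 96 kt.
Required ΔP = (96/6.16)^(1/0.649) = 15.584^1.541 ≈ 68.82 hPa.
P_c ≤ 1008 − 68.82 = 939.18, so the highest integer P_c is 939 hPa.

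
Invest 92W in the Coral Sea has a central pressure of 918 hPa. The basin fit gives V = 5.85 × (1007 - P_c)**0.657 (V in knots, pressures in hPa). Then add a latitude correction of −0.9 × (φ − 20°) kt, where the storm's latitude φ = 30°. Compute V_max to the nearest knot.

103 kt

ΔP = 1007 − 918 = 89 hPa.
89^0.657 ≈ 19.088.
V ≈ 5.85 × 19.088 ≈ 111.7 kt.
Latitude correction: −0.9 × (30 − 20) = -9 kt.
Corrected V ≈ 102.7 kt → 103 kt.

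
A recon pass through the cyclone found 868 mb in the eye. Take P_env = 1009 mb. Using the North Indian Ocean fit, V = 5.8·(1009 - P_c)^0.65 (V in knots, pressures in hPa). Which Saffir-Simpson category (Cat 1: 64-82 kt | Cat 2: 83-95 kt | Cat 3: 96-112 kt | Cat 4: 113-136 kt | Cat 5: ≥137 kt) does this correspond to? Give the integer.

5

ΔP = 1009 − 868 = 141 mb.
V ≈ 5.8 × 141^0.65 = 5.8 × 24.95 ≈ 145 kt.
145 kt falls in the Category 5 band.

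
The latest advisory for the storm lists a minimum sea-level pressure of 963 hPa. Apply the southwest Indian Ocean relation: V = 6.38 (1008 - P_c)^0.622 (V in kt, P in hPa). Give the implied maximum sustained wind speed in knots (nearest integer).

ΔP = 1008 − 963 = 45 hPa.
45^0.622 ≈ 10.673.
V ≈ 6.38 × 10.673 ≈ 68.1 kt.

68 kt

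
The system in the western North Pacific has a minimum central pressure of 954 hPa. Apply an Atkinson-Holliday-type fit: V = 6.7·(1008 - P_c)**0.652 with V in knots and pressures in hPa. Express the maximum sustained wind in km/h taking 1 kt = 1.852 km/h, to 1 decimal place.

167.2 km/h

ΔP = 1008 − 954 = 54 hPa.
V ≈ 6.7 × 54^0.652 = 6.7 × 13.475 ≈ 90.281 kt.
90.281 × 1.852 ≈ 167.20 km/h → 167.2 km/h.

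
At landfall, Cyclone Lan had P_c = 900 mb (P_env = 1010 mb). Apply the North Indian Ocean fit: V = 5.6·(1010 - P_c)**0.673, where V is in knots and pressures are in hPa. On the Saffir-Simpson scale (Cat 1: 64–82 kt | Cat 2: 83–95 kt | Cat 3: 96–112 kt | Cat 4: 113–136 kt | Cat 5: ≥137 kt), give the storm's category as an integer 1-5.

4

ΔP = 1010 − 900 = 110 mb.
V ≈ 5.6 × 110^0.673 = 5.6 × 23.65 ≈ 132 kt.
132 kt falls in the Category 4 band.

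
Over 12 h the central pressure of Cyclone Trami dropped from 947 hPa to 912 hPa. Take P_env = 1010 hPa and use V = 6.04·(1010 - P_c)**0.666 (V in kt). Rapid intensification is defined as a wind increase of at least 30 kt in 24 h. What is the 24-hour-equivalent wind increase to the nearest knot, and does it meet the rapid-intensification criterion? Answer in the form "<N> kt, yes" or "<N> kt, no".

65 kt, yes

V₁: ΔP = 63, V ≈ 6.04 × 63^0.666 ≈ 95.37 kt.
V₂: ΔP = 98, V ≈ 6.04 × 98^0.666 ≈ 128.00 kt.
ΔV over 12 h = 32.63 kt → 24 h equivalent = 32.63 × 24/12 ≈ 65.26 kt.
65 kt ≥ 30 kt ⇒ rapid intensification.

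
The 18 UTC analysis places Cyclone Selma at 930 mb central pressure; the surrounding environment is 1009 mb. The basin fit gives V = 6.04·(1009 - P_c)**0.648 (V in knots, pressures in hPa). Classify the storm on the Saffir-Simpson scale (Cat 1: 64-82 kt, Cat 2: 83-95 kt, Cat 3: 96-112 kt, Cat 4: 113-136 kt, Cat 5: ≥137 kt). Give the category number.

ΔP = 1009 − 930 = 79 mb.
V ≈ 6.04 × 79^0.648 = 6.04 × 16.97 ≈ 102 kt.
102 kt falls in the Category 3 band.

3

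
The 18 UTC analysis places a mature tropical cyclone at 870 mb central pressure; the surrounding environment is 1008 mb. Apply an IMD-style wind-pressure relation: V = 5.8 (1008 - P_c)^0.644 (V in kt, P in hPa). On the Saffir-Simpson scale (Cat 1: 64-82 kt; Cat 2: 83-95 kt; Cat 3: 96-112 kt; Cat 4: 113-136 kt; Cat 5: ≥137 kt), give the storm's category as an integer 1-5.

5

ΔP = 1008 − 870 = 138 mb.
V ≈ 5.8 × 138^0.644 = 5.8 × 23.88 ≈ 139 kt.
139 kt falls in the Category 5 band.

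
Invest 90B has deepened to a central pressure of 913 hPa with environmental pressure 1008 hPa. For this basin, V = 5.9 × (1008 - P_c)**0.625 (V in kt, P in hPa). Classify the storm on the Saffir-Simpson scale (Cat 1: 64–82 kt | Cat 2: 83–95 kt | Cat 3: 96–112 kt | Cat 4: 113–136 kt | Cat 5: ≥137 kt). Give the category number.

3

ΔP = 1008 − 913 = 95 hPa.
V ≈ 5.9 × 95^0.625 = 5.9 × 17.22 ≈ 102 kt.
102 kt falls in the Category 3 band.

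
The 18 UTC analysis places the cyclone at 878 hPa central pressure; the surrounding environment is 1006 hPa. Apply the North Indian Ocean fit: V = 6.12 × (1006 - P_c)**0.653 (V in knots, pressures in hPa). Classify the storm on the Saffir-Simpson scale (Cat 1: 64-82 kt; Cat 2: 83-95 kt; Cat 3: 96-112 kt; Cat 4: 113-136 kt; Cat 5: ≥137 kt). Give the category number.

ΔP = 1006 − 878 = 128 hPa.
V ≈ 6.12 × 128^0.653 = 6.12 × 23.77 ≈ 145 kt.
145 kt falls in the Category 5 band.

5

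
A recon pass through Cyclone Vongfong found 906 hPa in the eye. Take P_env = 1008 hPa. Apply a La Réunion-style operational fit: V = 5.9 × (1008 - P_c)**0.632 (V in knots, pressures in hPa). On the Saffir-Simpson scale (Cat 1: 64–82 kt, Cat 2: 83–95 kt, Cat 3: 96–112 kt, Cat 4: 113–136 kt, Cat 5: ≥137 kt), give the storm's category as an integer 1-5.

3

ΔP = 1008 − 906 = 102 hPa.
V ≈ 5.9 × 102^0.632 = 5.9 × 18.60 ≈ 110 kt.
110 kt falls in the Category 3 band.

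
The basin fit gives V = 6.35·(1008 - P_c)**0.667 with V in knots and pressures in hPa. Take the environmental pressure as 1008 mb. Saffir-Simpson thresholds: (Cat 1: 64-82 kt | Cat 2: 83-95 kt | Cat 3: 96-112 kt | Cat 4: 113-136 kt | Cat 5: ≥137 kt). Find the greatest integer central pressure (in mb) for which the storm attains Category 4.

933 mb

Category 4 begins at V = 113 kt.
Required ΔP = (113/6.35)^(1/0.667) = 17.795^1.499 ≈ 74.91 mb.
P_c ≤ 1008 − 74.91 = 933.09, so the highest integer P_c is 933 mb.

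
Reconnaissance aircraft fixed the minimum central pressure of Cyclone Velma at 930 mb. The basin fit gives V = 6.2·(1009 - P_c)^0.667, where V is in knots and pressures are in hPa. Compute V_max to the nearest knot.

114 kt

ΔP = 1009 − 930 = 79 mb.
79^0.667 ≈ 18.438.
V ≈ 6.2 × 18.438 ≈ 114.3 kt.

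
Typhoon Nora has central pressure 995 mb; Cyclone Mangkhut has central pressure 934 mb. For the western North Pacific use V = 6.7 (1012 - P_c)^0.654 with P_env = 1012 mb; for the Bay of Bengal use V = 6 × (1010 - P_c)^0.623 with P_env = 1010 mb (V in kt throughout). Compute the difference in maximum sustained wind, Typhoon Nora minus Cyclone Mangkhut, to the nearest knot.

-46 kt

Typhoon Nora: ΔP = 17; V ≈ 6.7 × 17^0.654 ≈ 42.74 kt.
Cyclone Mangkhut: ΔP = 76; V ≈ 6 × 76^0.623 ≈ 89.10 kt.
Difference ≈ 42.74 − 89.10 = -46.36 → -46 kt.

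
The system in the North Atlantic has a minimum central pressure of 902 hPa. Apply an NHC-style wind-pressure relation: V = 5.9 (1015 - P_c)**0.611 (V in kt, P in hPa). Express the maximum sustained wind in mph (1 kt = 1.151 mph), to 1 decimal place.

122.0 mph

ΔP = 1015 − 902 = 113 hPa.
V ≈ 5.9 × 113^0.611 = 5.9 × 17.965 ≈ 105.994 kt.
105.994 × 1.151 ≈ 122.00 mph → 122.0 mph.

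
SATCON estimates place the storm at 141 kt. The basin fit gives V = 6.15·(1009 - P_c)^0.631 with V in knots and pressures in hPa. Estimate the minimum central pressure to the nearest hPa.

866 hPa

ΔP = (V / 6.15)^(1/0.631) = (141/6.15)^1.585.
141/6.15 = 22.927; 22.927^1.585 ≈ 143.17 hPa.
P_c = 1009 − 143.17 = 865.83 ≈ 866 hPa.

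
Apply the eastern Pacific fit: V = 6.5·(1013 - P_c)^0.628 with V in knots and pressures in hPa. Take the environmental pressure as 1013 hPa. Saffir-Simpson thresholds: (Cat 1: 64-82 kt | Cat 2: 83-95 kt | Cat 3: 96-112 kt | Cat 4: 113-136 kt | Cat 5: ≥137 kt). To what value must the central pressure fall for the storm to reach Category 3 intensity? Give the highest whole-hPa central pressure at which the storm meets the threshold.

Category 3 begins at V = 96 kt.
Required ΔP = (96/6.5)^(1/0.628) = 14.769^1.592 ≈ 72.78 hPa.
P_c ≤ 1013 − 72.78 = 940.22, so the highest integer P_c is 940 hPa.

940 hPa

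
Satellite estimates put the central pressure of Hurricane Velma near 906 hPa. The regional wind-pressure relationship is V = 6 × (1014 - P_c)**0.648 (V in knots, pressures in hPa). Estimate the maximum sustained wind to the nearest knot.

ΔP = 1014 − 906 = 108 hPa.
108^0.648 ≈ 20.781.
V ≈ 6 × 20.781 ≈ 124.7 kt.

125 kt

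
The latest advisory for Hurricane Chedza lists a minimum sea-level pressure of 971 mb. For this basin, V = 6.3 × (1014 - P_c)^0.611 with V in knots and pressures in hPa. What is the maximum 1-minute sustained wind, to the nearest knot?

ΔP = 1014 − 971 = 43 mb.
43^0.611 ≈ 9.955.
V ≈ 6.3 × 9.955 ≈ 62.7 kt.

63 kt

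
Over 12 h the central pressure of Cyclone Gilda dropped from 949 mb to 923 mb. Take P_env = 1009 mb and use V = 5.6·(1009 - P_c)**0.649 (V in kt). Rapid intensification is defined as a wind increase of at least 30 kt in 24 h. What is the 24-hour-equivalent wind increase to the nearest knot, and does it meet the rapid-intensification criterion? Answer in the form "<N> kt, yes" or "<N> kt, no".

42 kt, yes

V₁: ΔP = 60, V ≈ 5.6 × 60^0.649 ≈ 79.84 kt.
V₂: ΔP = 86, V ≈ 5.6 × 86^0.649 ≈ 100.85 kt.
ΔV over 12 h = 21.01 kt → 24 h equivalent = 21.01 × 24/12 ≈ 42.02 kt.
42 kt ≥ 30 kt ⇒ rapid intensification.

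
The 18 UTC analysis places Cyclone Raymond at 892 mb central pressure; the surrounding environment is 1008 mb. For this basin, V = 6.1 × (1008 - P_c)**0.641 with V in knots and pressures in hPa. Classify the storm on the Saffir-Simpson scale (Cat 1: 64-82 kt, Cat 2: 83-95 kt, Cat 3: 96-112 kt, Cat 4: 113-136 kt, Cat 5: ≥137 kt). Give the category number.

4

ΔP = 1008 − 892 = 116 mb.
V ≈ 6.1 × 116^0.641 = 6.1 × 21.05 ≈ 128 kt.
128 kt falls in the Category 4 band.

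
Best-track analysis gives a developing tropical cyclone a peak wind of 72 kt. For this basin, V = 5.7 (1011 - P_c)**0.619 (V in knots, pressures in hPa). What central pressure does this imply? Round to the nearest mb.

ΔP = (V / 5.7)^(1/0.619) = (72/5.7)^1.616.
72/5.7 = 12.632; 12.632^1.616 ≈ 60.17 mb.
P_c = 1011 − 60.17 = 950.83 ≈ 951 mb.

951 mb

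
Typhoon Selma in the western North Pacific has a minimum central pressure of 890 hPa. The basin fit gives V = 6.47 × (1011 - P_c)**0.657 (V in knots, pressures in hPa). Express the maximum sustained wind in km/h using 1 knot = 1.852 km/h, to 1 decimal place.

ΔP = 1011 − 890 = 121 hPa.
V ≈ 6.47 × 121^0.657 = 6.47 × 23.356 ≈ 151.110 kt.
151.110 × 1.852 ≈ 279.86 km/h → 279.9 km/h.

279.9 km/h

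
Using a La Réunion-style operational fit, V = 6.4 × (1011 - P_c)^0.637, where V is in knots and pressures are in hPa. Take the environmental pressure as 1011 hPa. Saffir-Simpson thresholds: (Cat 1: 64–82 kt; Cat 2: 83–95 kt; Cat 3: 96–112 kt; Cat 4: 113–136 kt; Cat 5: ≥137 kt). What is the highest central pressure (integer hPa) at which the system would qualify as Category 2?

955 hPa

Category 2 begins at V = 83 kt.
Required ΔP = (83/6.4)^(1/0.637) = 12.969^1.570 ≈ 55.86 hPa.
P_c ≤ 1011 − 55.86 = 955.14, so the highest integer P_c is 955 hPa.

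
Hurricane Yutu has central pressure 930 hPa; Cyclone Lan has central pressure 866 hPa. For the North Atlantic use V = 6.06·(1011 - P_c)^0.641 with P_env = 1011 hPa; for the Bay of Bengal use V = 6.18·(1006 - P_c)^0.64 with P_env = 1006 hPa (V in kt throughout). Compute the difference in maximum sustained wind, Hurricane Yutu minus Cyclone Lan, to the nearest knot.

-45 kt

Hurricane Yutu: ΔP = 81; V ≈ 6.06 × 81^0.641 ≈ 101.35 kt.
Cyclone Lan: ΔP = 140; V ≈ 6.18 × 140^0.64 ≈ 146.05 kt.
Difference ≈ 101.35 − 146.05 = -44.70 → -45 kt.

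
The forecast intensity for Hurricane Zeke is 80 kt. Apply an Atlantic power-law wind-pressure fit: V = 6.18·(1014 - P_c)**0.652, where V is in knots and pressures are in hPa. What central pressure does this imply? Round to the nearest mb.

963 mb

ΔP = (V / 6.18)^(1/0.652) = (80/6.18)^1.534.
80/6.18 = 12.945; 12.945^1.534 ≈ 50.78 mb.
P_c = 1014 − 50.78 = 963.22 ≈ 963 mb.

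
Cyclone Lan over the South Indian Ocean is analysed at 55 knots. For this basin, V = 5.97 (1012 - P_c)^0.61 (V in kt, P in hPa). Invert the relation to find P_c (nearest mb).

974 mb

ΔP = (V / 5.97)^(1/0.61) = (55/5.97)^1.639.
55/5.97 = 9.213; 9.213^1.639 ≈ 38.10 mb.
P_c = 1012 − 38.10 = 973.90 ≈ 974 mb.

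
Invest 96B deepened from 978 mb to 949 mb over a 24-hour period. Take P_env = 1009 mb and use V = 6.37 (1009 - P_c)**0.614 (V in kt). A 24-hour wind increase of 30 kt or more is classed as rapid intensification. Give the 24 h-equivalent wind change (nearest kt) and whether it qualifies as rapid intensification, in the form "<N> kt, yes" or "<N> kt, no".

26 kt, no

V₁: ΔP = 31, V ≈ 6.37 × 31^0.614 ≈ 52.46 kt.
V₂: ΔP = 60, V ≈ 6.37 × 60^0.614 ≈ 78.69 kt.
ΔV over 24 h = 26.23 kt → 24 h equivalent = 26.23 × 24/24 ≈ 26.23 kt.
26 kt < 30 kt ⇒ not rapid intensification.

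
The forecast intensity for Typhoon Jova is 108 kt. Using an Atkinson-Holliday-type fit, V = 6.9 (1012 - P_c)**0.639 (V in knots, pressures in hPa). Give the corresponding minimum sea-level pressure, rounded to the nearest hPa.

938 hPa

ΔP = (V / 6.9)^(1/0.639) = (108/6.9)^1.565.
108/6.9 = 15.652; 15.652^1.565 ≈ 74.04 hPa.
P_c = 1012 − 74.04 = 937.96 ≈ 938 hPa.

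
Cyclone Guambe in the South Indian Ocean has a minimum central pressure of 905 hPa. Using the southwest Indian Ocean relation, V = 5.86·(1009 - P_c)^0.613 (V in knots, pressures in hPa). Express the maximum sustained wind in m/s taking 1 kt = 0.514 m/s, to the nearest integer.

52 m/s

ΔP = 1009 − 905 = 104 hPa.
V ≈ 5.86 × 104^0.613 = 5.86 × 17.236 ≈ 101.004 kt.
101.004 × 0.514 ≈ 51.92 m/s → 52 m/s.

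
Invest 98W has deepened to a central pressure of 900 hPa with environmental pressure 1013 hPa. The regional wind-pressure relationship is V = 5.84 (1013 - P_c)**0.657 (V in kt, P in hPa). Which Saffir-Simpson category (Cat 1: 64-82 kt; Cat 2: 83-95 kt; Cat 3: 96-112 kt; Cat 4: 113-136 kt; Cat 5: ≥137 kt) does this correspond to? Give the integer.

ΔP = 1013 − 900 = 113 hPa.
V ≈ 5.84 × 113^0.657 = 5.84 × 22.33 ≈ 130 kt.
130 kt falls in the Category 4 band.

4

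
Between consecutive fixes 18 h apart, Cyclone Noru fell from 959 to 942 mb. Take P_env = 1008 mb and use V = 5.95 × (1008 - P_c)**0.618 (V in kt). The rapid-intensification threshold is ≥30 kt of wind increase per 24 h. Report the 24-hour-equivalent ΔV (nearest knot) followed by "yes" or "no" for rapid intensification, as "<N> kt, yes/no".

18 kt, no

V₁: ΔP = 49, V ≈ 5.95 × 49^0.618 ≈ 65.93 kt.
V₂: ΔP = 66, V ≈ 5.95 × 66^0.618 ≈ 79.25 kt.
ΔV over 18 h = 13.32 kt → 24 h equivalent = 13.32 × 24/18 ≈ 17.76 kt.
18 kt < 30 kt ⇒ not rapid intensification.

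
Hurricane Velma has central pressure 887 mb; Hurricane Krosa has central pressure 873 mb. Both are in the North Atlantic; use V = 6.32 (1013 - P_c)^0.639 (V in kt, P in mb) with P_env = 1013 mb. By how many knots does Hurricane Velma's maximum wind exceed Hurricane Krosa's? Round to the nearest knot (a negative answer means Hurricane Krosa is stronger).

-10 kt

Hurricane Velma: ΔP = 126; V ≈ 6.32 × 126^0.639 ≈ 138.95 kt.
Hurricane Krosa: ΔP = 140; V ≈ 6.32 × 140^0.639 ≈ 148.63 kt.
Difference ≈ 138.95 − 148.63 = -9.68 → -10 kt.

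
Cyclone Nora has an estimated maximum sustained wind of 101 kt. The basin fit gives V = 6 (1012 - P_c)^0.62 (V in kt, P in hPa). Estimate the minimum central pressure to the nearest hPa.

ΔP = (V / 6)^(1/0.62) = (101/6)^1.613.
101/6 = 16.833; 16.833^1.613 ≈ 94.99 hPa.
P_c = 1012 − 94.99 = 917.01 ≈ 917 hPa.

917 hPa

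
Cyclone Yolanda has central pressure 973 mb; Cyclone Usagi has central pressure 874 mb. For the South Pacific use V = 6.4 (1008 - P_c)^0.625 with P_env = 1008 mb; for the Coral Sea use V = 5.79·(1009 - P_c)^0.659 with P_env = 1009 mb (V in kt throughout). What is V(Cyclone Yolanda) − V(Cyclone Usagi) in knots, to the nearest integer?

Cyclone Yolanda: ΔP = 35; V ≈ 6.4 × 35^0.625 ≈ 59.05 kt.
Cyclone Usagi: ΔP = 135; V ≈ 5.79 × 135^0.659 ≈ 146.75 kt.
Difference ≈ 59.05 − 146.75 = -87.70 → -88 kt.

-88 kt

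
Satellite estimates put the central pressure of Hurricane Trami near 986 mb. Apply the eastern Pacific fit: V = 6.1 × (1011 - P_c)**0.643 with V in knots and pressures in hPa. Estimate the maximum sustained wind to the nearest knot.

48 kt

ΔP = 1011 − 986 = 25 mb.
25^0.643 ≈ 7.923.
V ≈ 6.1 × 7.923 ≈ 48.3 kt.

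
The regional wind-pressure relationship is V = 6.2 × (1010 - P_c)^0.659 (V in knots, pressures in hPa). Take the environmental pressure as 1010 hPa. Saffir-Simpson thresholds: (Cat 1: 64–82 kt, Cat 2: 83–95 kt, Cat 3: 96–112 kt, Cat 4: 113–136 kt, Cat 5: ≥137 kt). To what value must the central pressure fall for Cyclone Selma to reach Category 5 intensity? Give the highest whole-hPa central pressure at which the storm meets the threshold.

900 hPa

Category 5 begins at V = 137 kt.
Required ΔP = (137/6.2)^(1/0.659) = 22.097^1.517 ≈ 109.64 hPa.
P_c ≤ 1010 − 109.64 = 900.36, so the highest integer P_c is 900 hPa.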